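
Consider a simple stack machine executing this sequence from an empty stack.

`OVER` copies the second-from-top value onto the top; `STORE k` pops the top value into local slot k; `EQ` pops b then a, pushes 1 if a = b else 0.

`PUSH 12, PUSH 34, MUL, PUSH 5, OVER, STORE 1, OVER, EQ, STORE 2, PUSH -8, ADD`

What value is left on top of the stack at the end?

400

PUSH 12 -> 12
PUSH 34 -> 12 34
MUL     -> 408
PUSH 5  -> 408 5
OVER    -> 408 5 408
STORE 1 -> 408 5
OVER    -> 408 5 408
EQ      -> 408 0
STORE 2 -> 408
PUSH -8 -> 408 -8
ADD     -> 400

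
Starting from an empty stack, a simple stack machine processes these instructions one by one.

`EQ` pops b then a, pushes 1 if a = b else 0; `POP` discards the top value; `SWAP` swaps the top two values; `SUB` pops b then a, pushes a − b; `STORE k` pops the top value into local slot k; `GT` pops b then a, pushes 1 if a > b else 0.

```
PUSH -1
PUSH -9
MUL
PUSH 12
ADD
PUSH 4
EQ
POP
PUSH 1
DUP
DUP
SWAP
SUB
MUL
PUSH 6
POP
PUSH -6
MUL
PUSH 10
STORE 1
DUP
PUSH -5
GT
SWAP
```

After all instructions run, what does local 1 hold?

PUSH -1 → [-1]
PUSH -9 → [-1, -9]
MUL     → [9]
PUSH 12 → [9, 12]
ADD     → [21]
PUSH 4  → [21, 4]
EQ      → [0]
POP     → []
PUSH 1  → [1]
DUP     → [1, 1]
DUP     → [1, 1, 1]
SWAP    → [1, 1, 1]
SUB     → [1, 0]
MUL     → [0]
PUSH 6  → [0, 6]
POP     → [0]
PUSH -6 → [0, -6]
MUL     → [0]
PUSH 10 → [0, 10]
STORE 1 → [0]
DUP     → [0, 0]
PUSH -5 → [0, 0, -5]
GT      → [0, 1]
SWAP    → [1, 0]

10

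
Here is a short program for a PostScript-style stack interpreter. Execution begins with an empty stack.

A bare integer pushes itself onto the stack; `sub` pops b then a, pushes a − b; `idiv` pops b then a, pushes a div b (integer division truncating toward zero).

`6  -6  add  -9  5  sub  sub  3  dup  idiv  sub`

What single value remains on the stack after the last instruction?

13

6    -> [6]
-6   -> [6, -6]
add  -> [0]
-9   -> [0, -9]
5    -> [0, -9, 5]
sub  -> [0, -14]
sub  -> [14]
3    -> [14, 3]
dup  -> [14, 3, 3]
idiv -> [14, 1]
sub  -> [13]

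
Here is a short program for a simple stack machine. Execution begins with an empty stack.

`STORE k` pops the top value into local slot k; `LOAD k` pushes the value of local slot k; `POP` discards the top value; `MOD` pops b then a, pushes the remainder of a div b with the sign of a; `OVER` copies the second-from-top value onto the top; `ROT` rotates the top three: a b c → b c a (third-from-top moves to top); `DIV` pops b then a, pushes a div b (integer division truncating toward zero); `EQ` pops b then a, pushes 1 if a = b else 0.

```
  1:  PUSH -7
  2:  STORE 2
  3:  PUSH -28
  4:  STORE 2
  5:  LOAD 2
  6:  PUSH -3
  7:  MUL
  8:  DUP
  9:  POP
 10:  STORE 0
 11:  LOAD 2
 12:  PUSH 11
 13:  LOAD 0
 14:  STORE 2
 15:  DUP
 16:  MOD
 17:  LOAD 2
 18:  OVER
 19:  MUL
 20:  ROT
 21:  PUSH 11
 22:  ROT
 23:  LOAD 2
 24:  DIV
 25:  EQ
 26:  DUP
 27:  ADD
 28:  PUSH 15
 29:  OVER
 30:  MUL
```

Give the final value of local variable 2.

PUSH -7  -> -7
STORE 2  -> (empty)
PUSH -28 -> -28
STORE 2  -> (empty)
LOAD 2   -> -28
PUSH -3  -> -28 -3
MUL      -> 84
DUP      -> 84 84
POP      -> 84
STORE 0  -> (empty)
LOAD 2   -> -28
PUSH 11  -> -28 11
LOAD 0   -> -28 11 84
STORE 2  -> -28 11
DUP      -> -28 11 11
MOD      -> -28 0
LOAD 2   -> -28 0 84
OVER     -> -28 0 84 0
MUL      -> -28 0 0
ROT      -> 0 0 -28
PUSH 11  -> 0 0 -28 11
ROT      -> 0 -28 11 0
LOAD 2   -> 0 -28 11 0 84
DIV      -> 0 -28 11 0
EQ       -> 0 -28 0
DUP      -> 0 -28 0 0
ADD      -> 0 -28 0
PUSH 15  -> 0 -28 0 15
OVER     -> 0 -28 0 15 0
MUL      -> 0 -28 0 0

84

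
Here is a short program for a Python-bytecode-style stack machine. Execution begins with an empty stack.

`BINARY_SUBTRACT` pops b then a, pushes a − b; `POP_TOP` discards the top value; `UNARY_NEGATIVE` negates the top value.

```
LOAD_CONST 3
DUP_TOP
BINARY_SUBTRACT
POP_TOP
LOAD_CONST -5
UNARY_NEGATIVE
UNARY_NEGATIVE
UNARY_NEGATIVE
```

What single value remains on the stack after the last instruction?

5

LOAD_CONST 3     3
DUP_TOP          3 3
BINARY_SUBTRACT  0
POP_TOP          (empty)
LOAD_CONST -5    -5
UNARY_NEGATIVE   5
UNARY_NEGATIVE   -5
UNARY_NEGATIVE   5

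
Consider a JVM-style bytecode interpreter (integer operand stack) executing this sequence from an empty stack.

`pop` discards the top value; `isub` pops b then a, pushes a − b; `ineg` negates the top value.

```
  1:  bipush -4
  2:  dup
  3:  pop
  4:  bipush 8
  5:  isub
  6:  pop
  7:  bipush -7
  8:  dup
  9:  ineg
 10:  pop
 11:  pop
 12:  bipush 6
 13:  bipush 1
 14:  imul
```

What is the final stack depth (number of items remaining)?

bipush -4 -> [-4]
dup       -> [-4, -4]
pop       -> [-4]
bipush 8  -> [-4, 8]
isub      -> [-12]
pop       -> []
bipush -7 -> [-7]
dup       -> [-7, -7]
ineg      -> [-7, 7]
pop       -> [-7]
pop       -> []
bipush 6  -> [6]
bipush 1  -> [6, 1]
imul      -> [6]

1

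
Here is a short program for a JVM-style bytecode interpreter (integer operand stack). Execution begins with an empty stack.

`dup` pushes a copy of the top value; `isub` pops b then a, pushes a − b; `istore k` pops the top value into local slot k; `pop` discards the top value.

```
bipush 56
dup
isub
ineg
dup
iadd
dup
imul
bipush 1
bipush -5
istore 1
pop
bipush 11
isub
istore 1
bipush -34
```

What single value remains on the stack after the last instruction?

-34

bipush 56   56
dup         56 56
isub        0
ineg        0
dup         0 0
iadd        0
dup         0 0
imul        0
bipush 1    0 1
bipush -5   0 1 -5
istore 1    0 1
pop         0
bipush 11   0 11
isub        -11
istore 1    (empty)
bipush -34  -34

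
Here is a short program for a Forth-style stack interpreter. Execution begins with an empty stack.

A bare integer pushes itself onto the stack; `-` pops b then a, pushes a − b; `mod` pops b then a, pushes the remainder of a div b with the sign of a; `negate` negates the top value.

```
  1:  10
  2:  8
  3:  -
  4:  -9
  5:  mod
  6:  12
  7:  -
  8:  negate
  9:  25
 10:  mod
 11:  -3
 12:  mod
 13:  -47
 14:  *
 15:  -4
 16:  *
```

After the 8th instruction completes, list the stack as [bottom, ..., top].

[10]

10     → [10]
8      → [10, 8]
-      → [2]
-9     → [2, -9]
mod    → [2]
12     → [2, 12]
-      → [-10]
negate → [10]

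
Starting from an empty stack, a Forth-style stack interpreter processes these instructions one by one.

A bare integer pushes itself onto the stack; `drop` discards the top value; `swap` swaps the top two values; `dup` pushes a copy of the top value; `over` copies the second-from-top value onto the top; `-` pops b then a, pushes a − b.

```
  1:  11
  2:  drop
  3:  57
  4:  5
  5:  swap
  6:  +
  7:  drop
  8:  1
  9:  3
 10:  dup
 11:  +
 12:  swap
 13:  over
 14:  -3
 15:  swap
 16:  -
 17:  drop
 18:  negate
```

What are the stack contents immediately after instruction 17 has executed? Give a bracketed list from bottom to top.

[6, 1]

11   → 11
drop → (empty)
57   → 57
5    → 57 5
swap → 5 57
+    → 62
drop → (empty)
1    → 1
3    → 1 3
dup  → 1 3 3
+    → 1 6
swap → 6 1
over → 6 1 6
-3   → 6 1 6 -3
swap → 6 1 -3 6
-    → 6 1 -9
drop → 6 1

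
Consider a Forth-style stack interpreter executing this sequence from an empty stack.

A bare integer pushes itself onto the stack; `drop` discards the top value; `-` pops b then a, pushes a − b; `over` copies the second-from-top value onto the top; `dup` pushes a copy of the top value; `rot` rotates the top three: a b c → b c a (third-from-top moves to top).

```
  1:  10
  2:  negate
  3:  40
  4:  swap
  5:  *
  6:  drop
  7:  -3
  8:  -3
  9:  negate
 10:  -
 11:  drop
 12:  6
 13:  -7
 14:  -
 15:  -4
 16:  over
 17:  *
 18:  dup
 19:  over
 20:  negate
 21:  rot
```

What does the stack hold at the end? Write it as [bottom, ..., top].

10     -> [10]
negate -> [-10]
40     -> [-10, 40]
swap   -> [40, -10]
*      -> [-400]
drop   -> []
-3     -> [-3]
-3     -> [-3, -3]
negate -> [-3, 3]
-      -> [-6]
drop   -> []
6      -> [6]
-7     -> [6, -7]
-      -> [13]
-4     -> [13, -4]
over   -> [13, -4, 13]
*      -> [13, -52]
dup    -> [13, -52, -52]
over   -> [13, -52, -52, -52]
negate -> [13, -52, -52, 52]
rot    -> [13, -52, 52, -52]

[13, -52, 52, -52]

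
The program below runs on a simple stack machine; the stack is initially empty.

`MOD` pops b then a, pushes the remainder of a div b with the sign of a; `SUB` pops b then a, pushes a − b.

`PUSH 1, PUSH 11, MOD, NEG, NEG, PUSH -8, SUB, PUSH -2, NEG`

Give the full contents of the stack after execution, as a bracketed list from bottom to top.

[9, 2]

PUSH 1   1
PUSH 11  1 11
MOD      1
NEG      -1
NEG      1
PUSH -8  1 -8
SUB      9
PUSH -2  9 -2
NEG      9 2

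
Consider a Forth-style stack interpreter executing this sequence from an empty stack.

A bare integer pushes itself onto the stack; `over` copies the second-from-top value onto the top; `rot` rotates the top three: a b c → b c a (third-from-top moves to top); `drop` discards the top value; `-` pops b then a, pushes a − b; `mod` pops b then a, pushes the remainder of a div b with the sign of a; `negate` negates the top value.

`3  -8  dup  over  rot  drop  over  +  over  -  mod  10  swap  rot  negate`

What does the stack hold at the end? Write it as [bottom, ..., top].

3      -> 3
-8     -> 3 -8
dup    -> 3 -8 -8
over   -> 3 -8 -8 -8
rot    -> 3 -8 -8 -8
drop   -> 3 -8 -8
over   -> 3 -8 -8 -8
+      -> 3 -8 -16
over   -> 3 -8 -16 -8
-      -> 3 -8 -8
mod    -> 3 0
10     -> 3 0 10
swap   -> 3 10 0
rot    -> 10 0 3
negate -> 10 0 -3

[10, 0, -3]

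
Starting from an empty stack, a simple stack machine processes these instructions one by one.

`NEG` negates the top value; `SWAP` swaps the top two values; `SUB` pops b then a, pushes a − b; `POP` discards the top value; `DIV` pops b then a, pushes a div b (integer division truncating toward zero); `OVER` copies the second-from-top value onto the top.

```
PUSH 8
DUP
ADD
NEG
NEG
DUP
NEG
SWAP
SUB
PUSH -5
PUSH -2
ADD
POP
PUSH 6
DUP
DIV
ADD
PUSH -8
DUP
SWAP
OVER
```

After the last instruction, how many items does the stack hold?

PUSH 8  → 8
DUP     → 8 8
ADD     → 16
NEG     → -16
NEG     → 16
DUP     → 16 16
NEG     → 16 -16
SWAP    → -16 16
SUB     → -32
PUSH -5 → -32 -5
PUSH -2 → -32 -5 -2
ADD     → -32 -7
POP     → -32
PUSH 6  → -32 6
DUP     → -32 6 6
DIV     → -32 1
ADD     → -31
PUSH -8 → -31 -8
DUP     → -31 -8 -8
SWAP    → -31 -8 -8
OVER    → -31 -8 -8 -8

4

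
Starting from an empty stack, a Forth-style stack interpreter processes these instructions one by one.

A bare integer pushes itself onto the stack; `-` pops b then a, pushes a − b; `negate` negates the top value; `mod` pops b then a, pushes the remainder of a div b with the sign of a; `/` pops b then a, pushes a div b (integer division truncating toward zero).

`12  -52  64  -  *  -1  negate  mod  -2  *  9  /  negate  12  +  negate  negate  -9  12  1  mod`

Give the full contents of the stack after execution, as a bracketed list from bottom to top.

12      12
-52     12 -52
64      12 -52 64
-       12 -116
*       -1392
-1      -1392 -1
negate  -1392 1
mod     0
-2      0 -2
*       0
9       0 9
/       0
negate  0
12      0 12
+       12
negate  -12
negate  12
-9      12 -9
12      12 -9 12
1       12 -9 12 1
mod     12 -9 0

[12, -9, 0]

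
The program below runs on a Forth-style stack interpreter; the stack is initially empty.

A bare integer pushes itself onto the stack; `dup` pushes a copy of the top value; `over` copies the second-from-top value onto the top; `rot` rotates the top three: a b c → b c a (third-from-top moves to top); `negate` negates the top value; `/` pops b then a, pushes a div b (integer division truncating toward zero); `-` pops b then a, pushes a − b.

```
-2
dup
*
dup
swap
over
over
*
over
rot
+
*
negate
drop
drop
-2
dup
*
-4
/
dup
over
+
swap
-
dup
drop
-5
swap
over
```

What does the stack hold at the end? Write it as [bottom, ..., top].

-2     : -2
dup    : -2 -2
*      : 4
dup    : 4 4
swap   : 4 4
over   : 4 4 4
over   : 4 4 4 4
*      : 4 4 16
over   : 4 4 16 4
rot    : 4 16 4 4
+      : 4 16 8
*      : 4 128
negate : 4 -128
drop   : 4
drop   : (empty)
-2     : -2
dup    : -2 -2
*      : 4
-4     : 4 -4
/      : -1
dup    : -1 -1
over   : -1 -1 -1
+      : -1 -2
swap   : -2 -1
-      : -1
dup    : -1 -1
drop   : -1
-5     : -1 -5
swap   : -5 -1
over   : -5 -1 -5

[-5, -1, -5]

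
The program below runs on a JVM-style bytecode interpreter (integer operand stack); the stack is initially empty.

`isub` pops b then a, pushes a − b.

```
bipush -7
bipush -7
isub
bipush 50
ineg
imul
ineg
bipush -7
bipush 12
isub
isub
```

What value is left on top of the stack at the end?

19

bipush -7 -> [-7]
bipush -7 -> [-7, -7]
isub      -> [0]
bipush 50 -> [0, 50]
ineg      -> [0, -50]
imul      -> [0]
ineg      -> [0]
bipush -7 -> [0, -7]
bipush 12 -> [0, -7, 12]
isub      -> [0, -19]
isub      -> [19]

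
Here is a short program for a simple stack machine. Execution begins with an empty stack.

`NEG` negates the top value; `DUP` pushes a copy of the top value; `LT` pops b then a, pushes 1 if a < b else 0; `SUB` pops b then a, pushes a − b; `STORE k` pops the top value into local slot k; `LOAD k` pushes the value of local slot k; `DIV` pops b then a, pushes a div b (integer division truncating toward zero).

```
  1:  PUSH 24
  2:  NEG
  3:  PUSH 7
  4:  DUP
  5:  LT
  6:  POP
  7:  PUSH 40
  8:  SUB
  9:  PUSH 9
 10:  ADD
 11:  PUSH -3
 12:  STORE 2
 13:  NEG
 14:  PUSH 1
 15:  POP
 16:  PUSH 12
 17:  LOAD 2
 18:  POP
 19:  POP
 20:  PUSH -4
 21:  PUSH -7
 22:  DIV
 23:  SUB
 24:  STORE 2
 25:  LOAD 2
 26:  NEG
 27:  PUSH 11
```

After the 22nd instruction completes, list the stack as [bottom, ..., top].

[55, 0]

PUSH 24 : 24
NEG     : -24
PUSH 7  : -24 7
DUP     : -24 7 7
LT      : -24 0
POP     : -24
PUSH 40 : -24 40
SUB     : -64
PUSH 9  : -64 9
ADD     : -55
PUSH -3 : -55 -3
STORE 2 : -55
NEG     : 55
PUSH 1  : 55 1
POP     : 55
PUSH 12 : 55 12
LOAD 2  : 55 12 -3
POP     : 55 12
POP     : 55
PUSH -4 : 55 -4
PUSH -7 : 55 -4 -7
DIV     : 55 0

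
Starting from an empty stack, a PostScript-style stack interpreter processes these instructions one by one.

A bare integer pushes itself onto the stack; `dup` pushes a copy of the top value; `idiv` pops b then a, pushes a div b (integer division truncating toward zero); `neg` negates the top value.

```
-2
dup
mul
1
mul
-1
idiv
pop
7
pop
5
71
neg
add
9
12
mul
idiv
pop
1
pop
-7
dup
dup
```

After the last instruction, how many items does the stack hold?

3

-2   : -2
dup  : -2 -2
mul  : 4
1    : 4 1
mul  : 4
-1   : 4 -1
idiv : -4
pop  : (empty)
7    : 7
pop  : (empty)
5    : 5
71   : 5 71
neg  : 5 -71
add  : -66
9    : -66 9
12   : -66 9 12
mul  : -66 108
idiv : 0
pop  : (empty)
1    : 1
pop  : (empty)
-7   : -7
dup  : -7 -7
dup  : -7 -7 -7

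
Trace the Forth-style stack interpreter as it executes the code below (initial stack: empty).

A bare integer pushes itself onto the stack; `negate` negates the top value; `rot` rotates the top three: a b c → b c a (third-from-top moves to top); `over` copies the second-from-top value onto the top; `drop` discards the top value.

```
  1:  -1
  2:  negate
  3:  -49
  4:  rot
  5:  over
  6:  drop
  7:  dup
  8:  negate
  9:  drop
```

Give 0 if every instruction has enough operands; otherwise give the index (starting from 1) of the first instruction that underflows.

-1     -> -1
negate -> 1
-49    -> 1 -49
rot  — needs 3 operands, stack has 2 → underflow

4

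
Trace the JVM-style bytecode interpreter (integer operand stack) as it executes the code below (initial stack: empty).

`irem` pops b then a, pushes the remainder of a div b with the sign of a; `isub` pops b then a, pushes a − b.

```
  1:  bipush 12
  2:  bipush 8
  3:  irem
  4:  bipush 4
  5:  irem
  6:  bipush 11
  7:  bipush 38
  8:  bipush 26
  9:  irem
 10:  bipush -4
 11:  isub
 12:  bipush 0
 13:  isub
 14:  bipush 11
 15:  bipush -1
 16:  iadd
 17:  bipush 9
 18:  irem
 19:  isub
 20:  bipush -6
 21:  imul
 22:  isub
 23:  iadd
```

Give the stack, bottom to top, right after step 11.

bipush 12 : 12
bipush 8  : 12 8
irem      : 4
bipush 4  : 4 4
irem      : 0
bipush 11 : 0 11
bipush 38 : 0 11 38
bipush 26 : 0 11 38 26
irem      : 0 11 12
bipush -4 : 0 11 12 -4
isub      : 0 11 16

[0, 11, 16]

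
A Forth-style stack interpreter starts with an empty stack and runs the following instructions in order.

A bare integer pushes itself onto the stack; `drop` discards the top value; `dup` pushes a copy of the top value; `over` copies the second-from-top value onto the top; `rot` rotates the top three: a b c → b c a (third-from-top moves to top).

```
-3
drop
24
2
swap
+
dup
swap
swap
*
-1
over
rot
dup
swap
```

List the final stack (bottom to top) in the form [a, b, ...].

-3    -3
drop  (empty)
24    24
2     24 2
swap  2 24
+     26
dup   26 26
swap  26 26
swap  26 26
*     676
-1    676 -1
over  676 -1 676
rot   -1 676 676
dup   -1 676 676 676
swap  -1 676 676 676

[-1, 676, 676, 676]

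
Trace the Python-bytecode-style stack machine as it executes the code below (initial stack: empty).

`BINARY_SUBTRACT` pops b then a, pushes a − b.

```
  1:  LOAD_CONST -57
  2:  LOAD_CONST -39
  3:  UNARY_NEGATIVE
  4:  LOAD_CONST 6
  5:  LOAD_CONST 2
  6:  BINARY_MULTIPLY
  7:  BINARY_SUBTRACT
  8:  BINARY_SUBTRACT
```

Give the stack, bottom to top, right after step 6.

LOAD_CONST -57  : -57
LOAD_CONST -39  : -57 -39
UNARY_NEGATIVE  : -57 39
LOAD_CONST 6    : -57 39 6
LOAD_CONST 2    : -57 39 6 2
BINARY_MULTIPLY : -57 39 12

[-57, 39, 12]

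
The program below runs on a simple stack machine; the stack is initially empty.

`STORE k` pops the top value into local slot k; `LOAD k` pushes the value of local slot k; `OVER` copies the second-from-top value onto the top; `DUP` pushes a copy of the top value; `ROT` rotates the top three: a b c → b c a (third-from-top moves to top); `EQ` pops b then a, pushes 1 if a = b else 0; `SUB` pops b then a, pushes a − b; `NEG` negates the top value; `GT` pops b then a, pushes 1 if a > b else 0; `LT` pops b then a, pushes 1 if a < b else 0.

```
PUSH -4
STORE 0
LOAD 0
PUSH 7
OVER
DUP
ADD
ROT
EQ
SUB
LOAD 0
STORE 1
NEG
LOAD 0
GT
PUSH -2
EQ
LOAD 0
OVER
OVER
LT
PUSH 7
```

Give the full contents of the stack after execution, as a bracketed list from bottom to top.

PUSH -4 -> -4
STORE 0 -> (empty)
LOAD 0  -> -4
PUSH 7  -> -4 7
OVER    -> -4 7 -4
DUP     -> -4 7 -4 -4
ADD     -> -4 7 -8
ROT     -> 7 -8 -4
EQ      -> 7 0
SUB     -> 7
LOAD 0  -> 7 -4
STORE 1 -> 7
NEG     -> -7
LOAD 0  -> -7 -4
GT      -> 0
PUSH -2 -> 0 -2
EQ      -> 0
LOAD 0  -> 0 -4
OVER    -> 0 -4 0
OVER    -> 0 -4 0 -4
LT      -> 0 -4 0
PUSH 7  -> 0 -4 0 7

[0, -4, 0, 7]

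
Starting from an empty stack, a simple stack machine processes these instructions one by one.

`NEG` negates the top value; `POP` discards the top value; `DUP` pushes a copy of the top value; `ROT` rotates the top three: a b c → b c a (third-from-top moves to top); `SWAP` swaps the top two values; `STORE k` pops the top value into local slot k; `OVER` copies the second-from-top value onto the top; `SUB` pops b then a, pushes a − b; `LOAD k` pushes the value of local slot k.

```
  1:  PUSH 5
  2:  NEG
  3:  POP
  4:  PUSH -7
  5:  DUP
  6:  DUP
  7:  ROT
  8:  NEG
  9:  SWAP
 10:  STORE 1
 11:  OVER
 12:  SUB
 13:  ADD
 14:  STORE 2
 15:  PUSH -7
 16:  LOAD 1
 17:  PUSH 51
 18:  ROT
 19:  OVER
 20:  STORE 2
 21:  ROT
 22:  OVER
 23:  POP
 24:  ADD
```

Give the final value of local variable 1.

PUSH 5   5
NEG      -5
POP      (empty)
PUSH -7  -7
DUP      -7 -7
DUP      -7 -7 -7
ROT      -7 -7 -7
NEG      -7 -7 7
SWAP     -7 7 -7
STORE 1  -7 7
OVER     -7 7 -7
SUB      -7 14
ADD      7
STORE 2  (empty)
PUSH -7  -7
LOAD 1   -7 -7
PUSH 51  -7 -7 51
ROT      -7 51 -7
OVER     -7 51 -7 51
STORE 2  -7 51 -7
ROT      51 -7 -7
OVER     51 -7 -7 -7
POP      51 -7 -7
ADD      51 -14

-7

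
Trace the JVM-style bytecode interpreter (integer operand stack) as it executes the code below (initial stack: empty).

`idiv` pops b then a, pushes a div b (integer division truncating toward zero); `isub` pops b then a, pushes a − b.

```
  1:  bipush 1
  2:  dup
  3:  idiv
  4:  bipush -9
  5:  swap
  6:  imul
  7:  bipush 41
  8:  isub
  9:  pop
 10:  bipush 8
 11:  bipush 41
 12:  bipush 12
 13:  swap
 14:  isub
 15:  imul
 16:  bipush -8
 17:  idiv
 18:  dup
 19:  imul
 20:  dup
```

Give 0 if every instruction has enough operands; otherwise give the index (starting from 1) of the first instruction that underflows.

0

bipush 1   1
dup        1 1
idiv       1
bipush -9  1 -9
swap       -9 1
imul       -9
bipush 41  -9 41
isub       -50
pop        (empty)
bipush 8   8
bipush 41  8 41
bipush 12  8 41 12
swap       8 12 41
isub       8 -29
imul       -232
bipush -8  -232 -8
idiv       29
dup        29 29
imul       841
dup        841 841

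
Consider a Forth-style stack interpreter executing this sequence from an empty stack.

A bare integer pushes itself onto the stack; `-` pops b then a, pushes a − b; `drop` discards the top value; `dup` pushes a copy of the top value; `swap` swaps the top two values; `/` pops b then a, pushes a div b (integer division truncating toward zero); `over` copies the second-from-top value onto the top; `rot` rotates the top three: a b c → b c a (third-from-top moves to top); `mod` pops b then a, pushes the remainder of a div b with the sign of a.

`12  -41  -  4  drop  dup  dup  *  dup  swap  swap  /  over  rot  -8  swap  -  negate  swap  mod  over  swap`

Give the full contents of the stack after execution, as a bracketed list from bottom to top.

[1, 1, 8]

12      [12]
-41     [12, -41]
-       [53]
4       [53, 4]
drop    [53]
dup     [53, 53]
dup     [53, 53, 53]
*       [53, 2809]
dup     [53, 2809, 2809]
swap    [53, 2809, 2809]
swap    [53, 2809, 2809]
/       [53, 1]
over    [53, 1, 53]
rot     [1, 53, 53]
-8      [1, 53, 53, -8]
swap    [1, 53, -8, 53]
-       [1, 53, -61]
negate  [1, 53, 61]
swap    [1, 61, 53]
mod     [1, 8]
over    [1, 8, 1]
swap    [1, 1, 8]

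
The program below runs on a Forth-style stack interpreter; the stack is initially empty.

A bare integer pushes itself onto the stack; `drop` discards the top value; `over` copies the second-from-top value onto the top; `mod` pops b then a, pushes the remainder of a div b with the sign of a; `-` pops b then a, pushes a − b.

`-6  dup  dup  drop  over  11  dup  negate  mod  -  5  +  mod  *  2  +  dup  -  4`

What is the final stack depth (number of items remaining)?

-6     → -6
dup    → -6 -6
dup    → -6 -6 -6
drop   → -6 -6
over   → -6 -6 -6
11     → -6 -6 -6 11
dup    → -6 -6 -6 11 11
negate → -6 -6 -6 11 -11
mod    → -6 -6 -6 0
-      → -6 -6 -6
5      → -6 -6 -6 5
+      → -6 -6 -1
mod    → -6 0
*      → 0
2      → 0 2
+      → 2
dup    → 2 2
-      → 0
4      → 0 4

2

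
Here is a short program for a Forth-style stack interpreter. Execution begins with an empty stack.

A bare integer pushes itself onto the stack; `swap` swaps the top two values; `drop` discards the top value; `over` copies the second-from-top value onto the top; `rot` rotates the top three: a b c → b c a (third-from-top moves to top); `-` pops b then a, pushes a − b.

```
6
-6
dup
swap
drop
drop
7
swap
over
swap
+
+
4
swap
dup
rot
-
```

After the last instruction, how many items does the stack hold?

6    → [6]
-6   → [6, -6]
dup  → [6, -6, -6]
swap → [6, -6, -6]
drop → [6, -6]
drop → [6]
7    → [6, 7]
swap → [7, 6]
over → [7, 6, 7]
swap → [7, 7, 6]
+    → [7, 13]
+    → [20]
4    → [20, 4]
swap → [4, 20]
dup  → [4, 20, 20]
rot  → [20, 20, 4]
-    → [20, 16]

2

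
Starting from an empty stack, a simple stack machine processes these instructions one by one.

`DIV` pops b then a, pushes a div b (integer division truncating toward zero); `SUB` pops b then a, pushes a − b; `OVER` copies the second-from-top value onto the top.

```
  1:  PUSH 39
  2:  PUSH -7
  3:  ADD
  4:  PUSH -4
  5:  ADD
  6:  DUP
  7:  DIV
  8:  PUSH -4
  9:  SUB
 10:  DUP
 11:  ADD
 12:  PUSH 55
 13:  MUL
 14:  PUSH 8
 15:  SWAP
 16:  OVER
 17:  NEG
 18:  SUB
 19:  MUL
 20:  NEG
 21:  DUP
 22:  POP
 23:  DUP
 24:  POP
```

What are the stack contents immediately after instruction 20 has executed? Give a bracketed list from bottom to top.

[-4464]

PUSH 39  [39]
PUSH -7  [39, -7]
ADD      [32]
PUSH -4  [32, -4]
ADD      [28]
DUP      [28, 28]
DIV      [1]
PUSH -4  [1, -4]
SUB      [5]
DUP      [5, 5]
ADD      [10]
PUSH 55  [10, 55]
MUL      [550]
PUSH 8   [550, 8]
SWAP     [8, 550]
OVER     [8, 550, 8]
NEG      [8, 550, -8]
SUB      [8, 558]
MUL      [4464]
NEG      [-4464]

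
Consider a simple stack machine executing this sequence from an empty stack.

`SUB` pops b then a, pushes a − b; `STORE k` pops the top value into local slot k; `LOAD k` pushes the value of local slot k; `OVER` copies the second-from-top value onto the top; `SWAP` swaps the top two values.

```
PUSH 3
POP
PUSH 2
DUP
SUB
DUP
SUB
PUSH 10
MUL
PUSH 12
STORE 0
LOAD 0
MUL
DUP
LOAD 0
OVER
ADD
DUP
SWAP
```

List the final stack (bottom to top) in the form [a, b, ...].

[0, 0, 12, 12]

PUSH 3   3
POP      (empty)
PUSH 2   2
DUP      2 2
SUB      0
DUP      0 0
SUB      0
PUSH 10  0 10
MUL      0
PUSH 12  0 12
STORE 0  0
LOAD 0   0 12
MUL      0
DUP      0 0
LOAD 0   0 0 12
OVER     0 0 12 0
ADD      0 0 12
DUP      0 0 12 12
SWAP     0 0 12 12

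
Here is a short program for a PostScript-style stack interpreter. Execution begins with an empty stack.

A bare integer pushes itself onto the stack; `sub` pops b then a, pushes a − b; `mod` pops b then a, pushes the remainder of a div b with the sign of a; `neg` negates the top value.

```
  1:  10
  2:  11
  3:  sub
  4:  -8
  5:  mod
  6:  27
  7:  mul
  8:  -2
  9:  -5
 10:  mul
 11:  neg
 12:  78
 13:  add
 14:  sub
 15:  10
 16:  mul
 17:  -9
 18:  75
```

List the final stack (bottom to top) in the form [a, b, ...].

10  -> [10]
11  -> [10, 11]
sub -> [-1]
-8  -> [-1, -8]
mod -> [-1]
27  -> [-1, 27]
mul -> [-27]
-2  -> [-27, -2]
-5  -> [-27, -2, -5]
mul -> [-27, 10]
neg -> [-27, -10]
78  -> [-27, -10, 78]
add -> [-27, 68]
sub -> [-95]
10  -> [-95, 10]
mul -> [-950]
-9  -> [-950, -9]
75  -> [-950, -9, 75]

[-950, -9, 75]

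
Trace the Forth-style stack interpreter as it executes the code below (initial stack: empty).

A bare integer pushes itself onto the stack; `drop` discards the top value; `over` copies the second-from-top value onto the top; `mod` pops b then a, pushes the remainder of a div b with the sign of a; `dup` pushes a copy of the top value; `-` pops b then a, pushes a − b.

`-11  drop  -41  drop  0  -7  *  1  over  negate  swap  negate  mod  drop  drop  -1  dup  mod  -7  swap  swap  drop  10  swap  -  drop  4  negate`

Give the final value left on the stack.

-11     [-11]
drop    []
-41     [-41]
drop    []
0       [0]
-7      [0, -7]
*       [0]
1       [0, 1]
over    [0, 1, 0]
negate  [0, 1, 0]
swap    [0, 0, 1]
negate  [0, 0, -1]
mod     [0, 0]
drop    [0]
drop    []
-1      [-1]
dup     [-1, -1]
mod     [0]
-7      [0, -7]
swap    [-7, 0]
swap    [0, -7]
drop    [0]
10      [0, 10]
swap    [10, 0]
-       [10]
drop    []
4       [4]
negate  [-4]

-4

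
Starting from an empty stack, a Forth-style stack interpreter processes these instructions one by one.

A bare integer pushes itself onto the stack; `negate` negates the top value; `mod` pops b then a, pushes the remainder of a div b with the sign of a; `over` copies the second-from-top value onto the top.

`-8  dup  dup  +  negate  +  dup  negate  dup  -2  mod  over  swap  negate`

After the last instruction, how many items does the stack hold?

-8     : -8
dup    : -8 -8
dup    : -8 -8 -8
+      : -8 -16
negate : -8 16
+      : 8
dup    : 8 8
negate : 8 -8
dup    : 8 -8 -8
-2     : 8 -8 -8 -2
mod    : 8 -8 0
over   : 8 -8 0 -8
swap   : 8 -8 -8 0
negate : 8 -8 -8 0

4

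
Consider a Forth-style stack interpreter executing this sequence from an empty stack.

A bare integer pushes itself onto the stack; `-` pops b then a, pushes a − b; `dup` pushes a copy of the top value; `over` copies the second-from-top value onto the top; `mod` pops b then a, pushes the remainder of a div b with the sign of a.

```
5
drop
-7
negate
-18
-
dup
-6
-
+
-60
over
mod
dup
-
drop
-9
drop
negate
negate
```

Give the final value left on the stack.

56

5      : 5
drop   : (empty)
-7     : -7
negate : 7
-18    : 7 -18
-      : 25
dup    : 25 25
-6     : 25 25 -6
-      : 25 31
+      : 56
-60    : 56 -60
over   : 56 -60 56
mod    : 56 -4
dup    : 56 -4 -4
-      : 56 0
drop   : 56
-9     : 56 -9
drop   : 56
negate : -56
negate : 56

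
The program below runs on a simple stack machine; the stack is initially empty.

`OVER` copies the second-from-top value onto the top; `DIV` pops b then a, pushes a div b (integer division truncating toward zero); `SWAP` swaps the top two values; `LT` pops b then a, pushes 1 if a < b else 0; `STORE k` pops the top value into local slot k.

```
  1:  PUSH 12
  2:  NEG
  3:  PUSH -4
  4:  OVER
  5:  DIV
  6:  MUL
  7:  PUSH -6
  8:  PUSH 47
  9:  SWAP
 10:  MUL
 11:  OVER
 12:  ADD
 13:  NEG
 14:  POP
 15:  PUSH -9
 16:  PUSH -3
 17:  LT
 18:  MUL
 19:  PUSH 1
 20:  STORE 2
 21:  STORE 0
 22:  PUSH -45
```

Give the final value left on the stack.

PUSH 12  -> 12
NEG      -> -12
PUSH -4  -> -12 -4
OVER     -> -12 -4 -12
DIV      -> -12 0
MUL      -> 0
PUSH -6  -> 0 -6
PUSH 47  -> 0 -6 47
SWAP     -> 0 47 -6
MUL      -> 0 -282
OVER     -> 0 -282 0
ADD      -> 0 -282
NEG      -> 0 282
POP      -> 0
PUSH -9  -> 0 -9
PUSH -3  -> 0 -9 -3
LT       -> 0 1
MUL      -> 0
PUSH 1   -> 0 1
STORE 2  -> 0
STORE 0  -> (empty)
PUSH -45 -> -45

-45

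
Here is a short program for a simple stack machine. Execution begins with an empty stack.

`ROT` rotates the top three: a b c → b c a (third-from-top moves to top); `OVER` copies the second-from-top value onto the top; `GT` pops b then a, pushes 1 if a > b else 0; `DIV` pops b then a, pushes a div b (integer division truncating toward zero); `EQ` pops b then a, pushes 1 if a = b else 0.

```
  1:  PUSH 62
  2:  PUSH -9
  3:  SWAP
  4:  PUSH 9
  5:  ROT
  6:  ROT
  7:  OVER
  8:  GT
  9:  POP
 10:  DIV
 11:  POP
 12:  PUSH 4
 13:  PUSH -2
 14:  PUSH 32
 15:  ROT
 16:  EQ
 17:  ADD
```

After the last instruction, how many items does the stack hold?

1

PUSH 62 -> [62]
PUSH -9 -> [62, -9]
SWAP    -> [-9, 62]
PUSH 9  -> [-9, 62, 9]
ROT     -> [62, 9, -9]
ROT     -> [9, -9, 62]
OVER    -> [9, -9, 62, -9]
GT      -> [9, -9, 1]
POP     -> [9, -9]
DIV     -> [-1]
POP     -> []
PUSH 4  -> [4]
PUSH -2 -> [4, -2]
PUSH 32 -> [4, -2, 32]
ROT     -> [-2, 32, 4]
EQ      -> [-2, 0]
ADD     -> [-2]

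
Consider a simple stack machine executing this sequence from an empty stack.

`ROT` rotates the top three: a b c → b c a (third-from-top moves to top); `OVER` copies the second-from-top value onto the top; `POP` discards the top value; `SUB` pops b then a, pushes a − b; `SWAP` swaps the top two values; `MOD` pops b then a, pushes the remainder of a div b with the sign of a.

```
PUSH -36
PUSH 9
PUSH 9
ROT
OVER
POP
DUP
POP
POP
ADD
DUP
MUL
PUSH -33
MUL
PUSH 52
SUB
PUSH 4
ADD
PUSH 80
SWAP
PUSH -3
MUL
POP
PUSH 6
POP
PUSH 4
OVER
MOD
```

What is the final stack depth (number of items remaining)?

2

PUSH -36 → [-36]
PUSH 9   → [-36, 9]
PUSH 9   → [-36, 9, 9]
ROT      → [9, 9, -36]
OVER     → [9, 9, -36, 9]
POP      → [9, 9, -36]
DUP      → [9, 9, -36, -36]
POP      → [9, 9, -36]
POP      → [9, 9]
ADD      → [18]
DUP      → [18, 18]
MUL      → [324]
PUSH -33 → [324, -33]
MUL      → [-10692]
PUSH 52  → [-10692, 52]
SUB      → [-10744]
PUSH 4   → [-10744, 4]
ADD      → [-10740]
PUSH 80  → [-10740, 80]
SWAP     → [80, -10740]
PUSH -3  → [80, -10740, -3]
MUL      → [80, 32220]
POP      → [80]
PUSH 6   → [80, 6]
POP      → [80]
PUSH 4   → [80, 4]
OVER     → [80, 4, 80]
MOD      → [80, 4]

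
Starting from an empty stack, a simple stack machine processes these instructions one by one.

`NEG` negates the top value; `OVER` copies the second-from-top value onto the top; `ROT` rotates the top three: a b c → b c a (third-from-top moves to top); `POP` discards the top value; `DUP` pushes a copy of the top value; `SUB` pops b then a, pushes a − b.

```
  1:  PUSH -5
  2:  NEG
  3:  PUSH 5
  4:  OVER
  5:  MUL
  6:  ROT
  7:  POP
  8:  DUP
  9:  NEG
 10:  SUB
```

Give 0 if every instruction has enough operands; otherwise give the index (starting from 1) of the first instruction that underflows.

PUSH -5 -> [-5]
NEG     -> [5]
PUSH 5  -> [5, 5]
OVER    -> [5, 5, 5]
MUL     -> [5, 25]
ROT  — needs 3 operands, stack has 2 → underflow

6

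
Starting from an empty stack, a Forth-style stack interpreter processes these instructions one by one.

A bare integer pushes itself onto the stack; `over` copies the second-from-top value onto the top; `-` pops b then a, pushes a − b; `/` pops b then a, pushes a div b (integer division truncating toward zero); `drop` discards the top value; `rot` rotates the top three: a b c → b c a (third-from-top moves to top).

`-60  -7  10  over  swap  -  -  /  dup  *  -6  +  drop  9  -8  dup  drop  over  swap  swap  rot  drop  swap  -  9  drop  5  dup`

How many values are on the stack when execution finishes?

-60   [-60]
-7    [-60, -7]
10    [-60, -7, 10]
over  [-60, -7, 10, -7]
swap  [-60, -7, -7, 10]
-     [-60, -7, -17]
-     [-60, 10]
/     [-6]
dup   [-6, -6]
*     [36]
-6    [36, -6]
+     [30]
drop  []
9     [9]
-8    [9, -8]
dup   [9, -8, -8]
drop  [9, -8]
over  [9, -8, 9]
swap  [9, 9, -8]
swap  [9, -8, 9]
rot   [-8, 9, 9]
drop  [-8, 9]
swap  [9, -8]
-     [17]
9     [17, 9]
drop  [17]
5     [17, 5]
dup   [17, 5, 5]

3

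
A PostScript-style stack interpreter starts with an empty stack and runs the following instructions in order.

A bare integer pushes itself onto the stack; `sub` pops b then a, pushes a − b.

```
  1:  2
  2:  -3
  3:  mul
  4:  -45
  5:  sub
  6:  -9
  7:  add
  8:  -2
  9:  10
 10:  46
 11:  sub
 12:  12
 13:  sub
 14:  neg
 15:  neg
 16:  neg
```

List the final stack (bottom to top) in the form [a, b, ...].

2   -> [2]
-3  -> [2, -3]
mul -> [-6]
-45 -> [-6, -45]
sub -> [39]
-9  -> [39, -9]
add -> [30]
-2  -> [30, -2]
10  -> [30, -2, 10]
46  -> [30, -2, 10, 46]
sub -> [30, -2, -36]
12  -> [30, -2, -36, 12]
sub -> [30, -2, -48]
neg -> [30, -2, 48]
neg -> [30, -2, -48]
neg -> [30, -2, 48]

[30, -2, 48]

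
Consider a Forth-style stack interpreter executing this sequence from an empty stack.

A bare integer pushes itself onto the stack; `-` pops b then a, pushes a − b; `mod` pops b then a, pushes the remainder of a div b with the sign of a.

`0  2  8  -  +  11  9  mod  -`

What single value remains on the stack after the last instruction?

0    [0]
2    [0, 2]
8    [0, 2, 8]
-    [0, -6]
+    [-6]
11   [-6, 11]
9    [-6, 11, 9]
mod  [-6, 2]
-    [-8]

-8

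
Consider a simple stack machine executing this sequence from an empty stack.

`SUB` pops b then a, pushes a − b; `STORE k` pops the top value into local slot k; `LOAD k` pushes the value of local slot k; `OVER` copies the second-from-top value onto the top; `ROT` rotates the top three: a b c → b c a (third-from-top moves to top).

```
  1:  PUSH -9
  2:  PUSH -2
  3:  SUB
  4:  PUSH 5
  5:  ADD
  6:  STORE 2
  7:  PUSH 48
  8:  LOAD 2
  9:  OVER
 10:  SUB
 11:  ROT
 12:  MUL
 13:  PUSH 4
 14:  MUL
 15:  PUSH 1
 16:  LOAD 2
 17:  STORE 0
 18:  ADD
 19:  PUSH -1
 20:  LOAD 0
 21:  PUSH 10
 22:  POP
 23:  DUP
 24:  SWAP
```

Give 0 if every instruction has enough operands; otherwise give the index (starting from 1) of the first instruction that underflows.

11

PUSH -9 : -9
PUSH -2 : -9 -2
SUB     : -7
PUSH 5  : -7 5
ADD     : -2
STORE 2 : (empty)
PUSH 48 : 48
LOAD 2  : 48 -2
OVER    : 48 -2 48
SUB     : 48 -50
ROT  — needs 3 operands, stack has 2 → underflow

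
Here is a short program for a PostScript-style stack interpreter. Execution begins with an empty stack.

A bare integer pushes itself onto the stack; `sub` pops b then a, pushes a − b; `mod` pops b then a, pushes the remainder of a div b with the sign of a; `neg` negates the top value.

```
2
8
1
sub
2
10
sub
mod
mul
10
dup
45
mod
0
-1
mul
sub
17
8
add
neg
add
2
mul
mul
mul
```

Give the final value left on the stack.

-4200

2   -> [2]
8   -> [2, 8]
1   -> [2, 8, 1]
sub -> [2, 7]
2   -> [2, 7, 2]
10  -> [2, 7, 2, 10]
sub -> [2, 7, -8]
mod -> [2, 7]
mul -> [14]
10  -> [14, 10]
dup -> [14, 10, 10]
45  -> [14, 10, 10, 45]
mod -> [14, 10, 10]
0   -> [14, 10, 10, 0]
-1  -> [14, 10, 10, 0, -1]
mul -> [14, 10, 10, 0]
sub -> [14, 10, 10]
17  -> [14, 10, 10, 17]
8   -> [14, 10, 10, 17, 8]
add -> [14, 10, 10, 25]
neg -> [14, 10, 10, -25]
add -> [14, 10, -15]
2   -> [14, 10, -15, 2]
mul -> [14, 10, -30]
mul -> [14, -300]
mul -> [-4200]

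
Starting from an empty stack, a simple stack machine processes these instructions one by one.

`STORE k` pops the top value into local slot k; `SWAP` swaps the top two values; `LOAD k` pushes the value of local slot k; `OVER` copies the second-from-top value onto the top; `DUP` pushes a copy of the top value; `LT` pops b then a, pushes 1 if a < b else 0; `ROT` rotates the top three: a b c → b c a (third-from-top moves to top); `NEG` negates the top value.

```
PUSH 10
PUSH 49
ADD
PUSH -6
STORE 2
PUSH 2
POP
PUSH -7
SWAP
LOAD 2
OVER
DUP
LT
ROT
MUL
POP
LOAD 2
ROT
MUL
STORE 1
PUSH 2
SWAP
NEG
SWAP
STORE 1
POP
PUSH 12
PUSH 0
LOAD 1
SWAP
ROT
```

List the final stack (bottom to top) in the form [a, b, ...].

[2, 0, 12]

PUSH 10 -> 10
PUSH 49 -> 10 49
ADD     -> 59
PUSH -6 -> 59 -6
STORE 2 -> 59
PUSH 2  -> 59 2
POP     -> 59
PUSH -7 -> 59 -7
SWAP    -> -7 59
LOAD 2  -> -7 59 -6
OVER    -> -7 59 -6 59
DUP     -> -7 59 -6 59 59
LT      -> -7 59 -6 0
ROT     -> -7 -6 0 59
MUL     -> -7 -6 0
POP     -> -7 -6
LOAD 2  -> -7 -6 -6
ROT     -> -6 -6 -7
MUL     -> -6 42
STORE 1 -> -6
PUSH 2  -> -6 2
SWAP    -> 2 -6
NEG     -> 2 6
SWAP    -> 6 2
STORE 1 -> 6
POP     -> (empty)
PUSH 12 -> 12
PUSH 0  -> 12 0
LOAD 1  -> 12 0 2
SWAP    -> 12 2 0
ROT     -> 2 0 12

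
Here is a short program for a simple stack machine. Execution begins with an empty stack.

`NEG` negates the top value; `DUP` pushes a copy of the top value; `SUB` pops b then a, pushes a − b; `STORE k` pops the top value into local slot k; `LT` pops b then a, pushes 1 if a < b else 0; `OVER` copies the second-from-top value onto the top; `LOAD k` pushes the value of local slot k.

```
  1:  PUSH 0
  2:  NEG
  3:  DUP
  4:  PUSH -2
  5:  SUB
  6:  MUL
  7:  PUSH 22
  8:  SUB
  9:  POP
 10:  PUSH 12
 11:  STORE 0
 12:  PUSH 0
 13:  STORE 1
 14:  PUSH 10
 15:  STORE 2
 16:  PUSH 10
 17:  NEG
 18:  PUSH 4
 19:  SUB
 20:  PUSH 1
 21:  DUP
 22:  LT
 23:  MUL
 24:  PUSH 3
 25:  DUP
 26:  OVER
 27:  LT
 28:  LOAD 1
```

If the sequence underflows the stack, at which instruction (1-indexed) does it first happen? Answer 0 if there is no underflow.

PUSH 0  : [0]
NEG     : [0]
DUP     : [0, 0]
PUSH -2 : [0, 0, -2]
SUB     : [0, 2]
MUL     : [0]
PUSH 22 : [0, 22]
SUB     : [-22]
POP     : []
PUSH 12 : [12]
STORE 0 : []
PUSH 0  : [0]
STORE 1 : []
PUSH 10 : [10]
STORE 2 : []
PUSH 10 : [10]
NEG     : [-10]
PUSH 4  : [-10, 4]
SUB     : [-14]
PUSH 1  : [-14, 1]
DUP     : [-14, 1, 1]
LT      : [-14, 0]
MUL     : [0]
PUSH 3  : [0, 3]
DUP     : [0, 3, 3]
OVER    : [0, 3, 3, 3]
LT      : [0, 3, 0]
LOAD 1  : [0, 3, 0, 0]

0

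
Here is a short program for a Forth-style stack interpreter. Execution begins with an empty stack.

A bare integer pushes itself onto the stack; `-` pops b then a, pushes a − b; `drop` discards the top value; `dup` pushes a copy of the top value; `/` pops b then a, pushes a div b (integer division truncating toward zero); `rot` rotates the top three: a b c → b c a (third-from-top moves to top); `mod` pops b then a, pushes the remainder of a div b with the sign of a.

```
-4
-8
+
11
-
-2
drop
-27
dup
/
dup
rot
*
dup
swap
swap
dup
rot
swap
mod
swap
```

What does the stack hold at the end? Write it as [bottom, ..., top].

[1, 0, -23]

-4   -> -4
-8   -> -4 -8
+    -> -12
11   -> -12 11
-    -> -23
-2   -> -23 -2
drop -> -23
-27  -> -23 -27
dup  -> -23 -27 -27
/    -> -23 1
dup  -> -23 1 1
rot  -> 1 1 -23
*    -> 1 -23
dup  -> 1 -23 -23
swap -> 1 -23 -23
swap -> 1 -23 -23
dup  -> 1 -23 -23 -23
rot  -> 1 -23 -23 -23
swap -> 1 -23 -23 -23
mod  -> 1 -23 0
swap -> 1 0 -23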